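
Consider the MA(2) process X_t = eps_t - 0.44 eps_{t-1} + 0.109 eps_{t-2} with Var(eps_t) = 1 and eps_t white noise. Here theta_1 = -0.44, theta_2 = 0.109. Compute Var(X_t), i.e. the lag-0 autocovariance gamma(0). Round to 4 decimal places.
\gamma(0) = 1.2055

For an MA(q) process X_t = eps_t + sum_i theta_i eps_{t-i} with
Var(eps_t) = sigma^2, the variance is
  gamma(0) = sigma^2 * (1 + sum_i theta_i^2).
  sum_i theta_i^2 = (-0.44)^2 + (0.109)^2 = 0.1936 + 0.011881 = 0.205481.
  gamma(0) = 1 * (1 + 0.205481) = 1 * 1.205481 = 1.205481, which rounds to 1.2055.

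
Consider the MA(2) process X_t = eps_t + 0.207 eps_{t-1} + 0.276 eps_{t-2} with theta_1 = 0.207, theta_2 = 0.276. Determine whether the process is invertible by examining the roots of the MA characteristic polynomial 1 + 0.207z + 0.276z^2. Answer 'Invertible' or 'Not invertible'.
\text{Invertible}

The MA(q) characteristic polynomial is P(z) = 1 + 0.207z + 0.276z^2.
Invertibility requires all roots to lie outside the unit circle, i.e. |z| > 1 for every root.
Set 1 + (0.207) z + (0.276) z^2 = 0, i.e. a z^2 + b z + c = 0 with a = 0.276, b = 0.207, c = 1.
Discriminant D = b^2 - 4ac = (0.207)^2 - 4*(0.276)*1 = 0.042849 - (1.104) = -1.061151.
D < 0, so the roots are the complex-conjugate pair z = (-b +/- i sqrt(-D)) / (2a) = -0.375 +/- 1.8662i.
For a conjugate pair |z|^2 = z * conj(z) = (product of roots) = c/a = 1/(0.276) = 3.623188, so |z| = sqrt(3.623188) = 1.9035 for both roots.
Moduli of all roots: 1.9035, 1.9035.
All moduli strictly greater than 1? Yes.
Verdict: Invertible.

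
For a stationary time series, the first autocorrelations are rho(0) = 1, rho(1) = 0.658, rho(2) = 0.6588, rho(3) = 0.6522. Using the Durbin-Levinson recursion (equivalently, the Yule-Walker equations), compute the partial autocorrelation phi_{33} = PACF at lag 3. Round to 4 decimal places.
\phi_{33} = 0.2710

The PACF at lag k is phi_{kk}, the last component of the solution
to the Yule-Walker system G_k phi = r_k where
  (G_k)_{ij} = rho(|i - j|), (r_k)_i = rho(i), i,j = 1..k.
Equivalently, Durbin-Levinson gives phi_{kk} iteratively:
  phi_{11} = rho(1)
  phi_{kk} = [rho(k) - sum_{j=1..k-1} phi_{k-1,j} rho(k-j)]
            / [1 - sum_{j=1..k-1} phi_{k-1,j} rho(j)],
  phi_{k,j} = phi_{k-1,j} - phi_{kk} phi_{k-1,k-j},  j = 1..k-1.
Step k = 1:
  phi_11 = rho(1) = 0.658.
Step k = 2:
  phi_22 = [rho(2) - phi_11 rho(1)] / [1 - phi_11 rho(1)] = [0.6588 - (0.658)(0.658)] / [1 - (0.658)(0.658)]
         = 0.225836 / 0.567036 = 0.398275.
  Update: phi_21 = phi_11 - phi_22 phi_11 = 0.658 - (0.398275)(0.658) = 0.395935.
Step k = 3:
  phi_33 = [rho(3) - phi_21 rho(2) - phi_22 rho(1)] / [1 - phi_21 rho(1) - phi_22 rho(2)]
    numerator   = 0.6522 - (0.395935)(0.6588) - (0.398275)(0.658) = 0.12929314
    denominator = 1 - (0.395935)(0.658) - (0.398275)(0.6588) = 0.47709127
  phi_33 = 0.12929314 / 0.47709127 = 0.271.
Therefore phi_{33} = 0.2710.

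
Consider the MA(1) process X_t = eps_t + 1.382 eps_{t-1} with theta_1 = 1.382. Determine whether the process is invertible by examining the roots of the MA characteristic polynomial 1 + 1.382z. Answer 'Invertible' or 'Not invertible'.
\text{Not invertible}

The MA(q) characteristic polynomial is P(z) = 1 + 1.382z.
Invertibility requires all roots to lie outside the unit circle, i.e. |z| > 1 for every root.
This is linear in z: 1 + (1.382) z = 0  =>  z = -1/(1.382) = -0.723589,  |z| = 0.723589.
Moduli of all roots: 0.7236.
All moduli strictly greater than 1? No.
Verdict: Not invertible.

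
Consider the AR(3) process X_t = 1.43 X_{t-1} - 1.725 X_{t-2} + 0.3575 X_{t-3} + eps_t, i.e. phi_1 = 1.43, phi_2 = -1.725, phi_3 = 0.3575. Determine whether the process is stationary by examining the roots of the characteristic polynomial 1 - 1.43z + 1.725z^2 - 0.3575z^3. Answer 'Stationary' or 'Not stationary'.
\text{Not stationary}

The AR(p) characteristic polynomial is P(z) = 1 - 1.43z + 1.725z^2 - 0.3575z^3.
Stationarity requires all roots to lie outside the unit circle, i.e. |z| > 1 for every root.
Degree 3: look for a simple real root z0 first, then factor out (1 - z/z0) and solve the remaining quadratic.
Testing z0 = 4: P(4) = 1 + (-1.43)(4) + (1.725)(4)^2 + (-0.3575)(4)^3
  = 1 + (-5.72) + (27.6) + (-22.88) = 0.  So z_0 = 4 is a root, |z_0| = 4.
Divide out the factor (1 - 0.25 z) = (1 - z/z0) (since 1/z0 = 0.25):
  P(z) = (1 - 0.25 z)(1 + (-1.18) z + (1.43) z^2)
  [check: z-coef -1.18 - (0.25) = -1.43; z^2-coef 1.43 - (0.25)(-1.18) = 1.725; z^3-coef -(0.25)(1.43) = -0.3575.]
Remaining roots from the quadratic factor 1 + (-1.18) z + (1.43) z^2:
  Set 1 + (-1.18) z + (1.43) z^2 = 0, i.e. a z^2 + b z + c = 0 with a = 1.43, b = -1.18, c = 1.
  Discriminant D = b^2 - 4ac = (-1.18)^2 - 4*(1.43)*1 = 1.3924 - (5.72) = -4.3276.
  D < 0, so the roots are the complex-conjugate pair z = (-b +/- i sqrt(-D)) / (2a) = 0.4126 +/- 0.7274i.
  For a conjugate pair |z|^2 = z * conj(z) = (product of roots) = c/a = 1/(1.43) = 0.699301, so |z| = sqrt(0.699301) = 0.8362 for both roots.
Moduli of all roots: 4.0000, 0.8362, 0.8362.
All moduli strictly greater than 1? No.
Verdict: Not stationary.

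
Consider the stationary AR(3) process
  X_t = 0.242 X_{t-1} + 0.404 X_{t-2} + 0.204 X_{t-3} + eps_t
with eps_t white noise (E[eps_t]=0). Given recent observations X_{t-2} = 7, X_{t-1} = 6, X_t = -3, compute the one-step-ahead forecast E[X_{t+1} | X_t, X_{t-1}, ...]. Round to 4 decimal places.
E[X_{t+1} \mid \mathcal F_t] = 3.1260

For an AR(p) model X_t = c + sum_i phi_i X_{t-i} + eps_t, the
one-step-ahead conditional mean is
  E[X_{t+1} | X_t, ...] = c + sum_i phi_i X_{t+1-i}.
Substitute known values:
  E[X_{t+1} | ...] = (0.242) * (-3) + (0.404) * (6) + (0.204) * (7)
                   = 3.1260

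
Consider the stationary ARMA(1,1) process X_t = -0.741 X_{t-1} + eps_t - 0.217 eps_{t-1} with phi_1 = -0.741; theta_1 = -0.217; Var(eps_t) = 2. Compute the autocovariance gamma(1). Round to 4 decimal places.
\gamma(1) = -4.9323

Multiply the model equation by X_{t-k} and take expectations. With theta_0 = psi_0 = 1 and psi_j the MA(infinity) weights, this gives
  gamma(k) - sum_i phi_i gamma(k-i) = c_k,
  c_k = sigma^2 * sum_{j=k..q} theta_j psi_{j-k}   (c_k = 0 for k > q),
using gamma(-m) = gamma(m).
psi-weights needed (psi_j = theta_j + sum_i phi_i psi_{j-i}):
  psi_1 = theta_1 + phi_1 = -0.217 + (-0.741) = -0.958
Right-hand sides:
  c_0 = sigma^2 (1 + theta_1 psi_1) = 2 * (1 + (-0.217)(-0.958)) = 2 * 1.207886 = 2.415772
  c_1 = sigma^2 theta_1 = 2 * (-0.217) = -0.434
  c_2 = 0
Equations for k = 0 and k = 1 (AR order 1):
  gamma(0) = phi_1 gamma(1) + c_0
  gamma(1) = phi_1 gamma(0) + c_1
Substituting the second into the first: gamma(0) (1 - phi_1^2) = c_0 + phi_1 c_1, so
  gamma(0) = (c_0 + phi_1 c_1) / (1 - phi_1^2) = (2.415772 + (-0.741)(-0.434)) / (1 - (-0.741)^2) = 2.737366 / 0.450919 = 6.070638.
  gamma(1) = phi_1 gamma(0) + c_1 = (-0.741)(6.070638) + (-0.434) = -4.932343.
Therefore gamma(1) = -4.9323 (to 4 decimal places).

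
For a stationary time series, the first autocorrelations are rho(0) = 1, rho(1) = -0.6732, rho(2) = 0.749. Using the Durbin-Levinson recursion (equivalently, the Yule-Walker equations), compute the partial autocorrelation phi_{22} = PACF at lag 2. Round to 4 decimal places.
\phi_{22} = 0.5410

The PACF at lag k is phi_{kk}, the last component of the solution
to the Yule-Walker system G_k phi = r_k where
  (G_k)_{ij} = rho(|i - j|), (r_k)_i = rho(i), i,j = 1..k.
Equivalently, Durbin-Levinson gives phi_{kk} iteratively:
  phi_{11} = rho(1)
  phi_{kk} = [rho(k) - sum_{j=1..k-1} phi_{k-1,j} rho(k-j)]
            / [1 - sum_{j=1..k-1} phi_{k-1,j} rho(j)],
  phi_{k,j} = phi_{k-1,j} - phi_{kk} phi_{k-1,k-j},  j = 1..k-1.
Step k = 1:
  phi_11 = rho(1) = -0.6732.
Step k = 2:
  phi_22 = [rho(2) - phi_11 rho(1)] / [1 - phi_11 rho(1)] = [0.749 - (-0.6732)(-0.6732)] / [1 - (-0.6732)(-0.6732)]
         = 0.29580176 / 0.54680176 = 0.541.
Therefore phi_{22} = 0.5410.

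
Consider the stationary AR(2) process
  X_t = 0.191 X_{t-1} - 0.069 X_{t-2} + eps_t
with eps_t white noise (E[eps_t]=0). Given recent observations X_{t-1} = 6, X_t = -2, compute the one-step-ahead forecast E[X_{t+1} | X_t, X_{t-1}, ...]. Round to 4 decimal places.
E[X_{t+1} \mid \mathcal F_t] = -0.7960

For an AR(p) model X_t = c + sum_i phi_i X_{t-i} + eps_t, the
one-step-ahead conditional mean is
  E[X_{t+1} | X_t, ...] = c + sum_i phi_i X_{t+1-i}.
Substitute known values:
  E[X_{t+1} | ...] = (0.191) * (-2) + (-0.069) * (6)
                   = -0.7960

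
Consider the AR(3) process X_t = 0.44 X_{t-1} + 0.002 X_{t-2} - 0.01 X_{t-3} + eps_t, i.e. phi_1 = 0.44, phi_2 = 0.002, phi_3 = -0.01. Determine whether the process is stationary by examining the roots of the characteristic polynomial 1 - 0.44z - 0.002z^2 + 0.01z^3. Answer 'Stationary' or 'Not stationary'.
\text{Stationary}

The AR(p) characteristic polynomial is P(z) = 1 - 0.44z - 0.002z^2 + 0.01z^3.
Stationarity requires all roots to lie outside the unit circle, i.e. |z| > 1 for every root.
Degree 3: look for a simple real root z0 first, then factor out (1 - z/z0) and solve the remaining quadratic.
Testing z0 = 5: P(5) = 1 + (-0.44)(5) + (-0.002)(5)^2 + (0.01)(5)^3
  = 1 + (-2.2) + (-0.05) + (1.25) = 0.  So z_0 = 5 is a root, |z_0| = 5.
Divide out the factor (1 - 0.2 z) = (1 - z/z0) (since 1/z0 = 0.2):
  P(z) = (1 - 0.2 z)(1 + (-0.24) z + (-0.05) z^2)
  [check: z-coef -0.24 - (0.2) = -0.44; z^2-coef -0.05 - (0.2)(-0.24) = -0.002; z^3-coef -(0.2)(-0.05) = 0.01.]
Remaining roots from the quadratic factor 1 + (-0.24) z + (-0.05) z^2:
  Set 1 + (-0.24) z + (-0.05) z^2 = 0, i.e. a z^2 + b z + c = 0 with a = -0.05, b = -0.24, c = 1.
  Discriminant D = b^2 - 4ac = (-0.24)^2 - 4*(-0.05)*1 = 0.0576 - (-0.2) = 0.2576.
  D >= 0, so the roots are real: z = (-b +/- sqrt(D)) / (2a) = (0.24 +/- 0.507543) / (-0.1).
    z_1 = (0.24 + 0.507543) / (-0.1) = -7.4754,   |z_1| = 7.4754.
    z_2 = (0.24 - 0.507543) / (-0.1) = 2.6754,   |z_2| = 2.6754.
Moduli of all roots: 5.0000, 7.4754, 2.6754.
All moduli strictly greater than 1? Yes.
Verdict: Stationary.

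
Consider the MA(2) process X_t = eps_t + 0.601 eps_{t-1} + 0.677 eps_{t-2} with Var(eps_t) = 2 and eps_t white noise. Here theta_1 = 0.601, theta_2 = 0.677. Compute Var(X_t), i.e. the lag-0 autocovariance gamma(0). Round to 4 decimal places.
\gamma(0) = 3.6391

For an MA(q) process X_t = eps_t + sum_i theta_i eps_{t-i} with
Var(eps_t) = sigma^2, the variance is
  gamma(0) = sigma^2 * (1 + sum_i theta_i^2).
  sum_i theta_i^2 = (0.601)^2 + (0.677)^2 = 0.361201 + 0.458329 = 0.81953.
  gamma(0) = 2 * (1 + 0.81953) = 2 * 1.81953 = 3.63906, which rounds to 3.6391.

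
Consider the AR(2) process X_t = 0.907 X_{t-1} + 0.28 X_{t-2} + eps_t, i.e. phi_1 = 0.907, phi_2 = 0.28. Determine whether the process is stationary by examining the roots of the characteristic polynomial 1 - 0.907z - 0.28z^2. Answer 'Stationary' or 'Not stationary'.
\text{Not stationary}

The AR(p) characteristic polynomial is P(z) = 1 - 0.907z - 0.28z^2.
Stationarity requires all roots to lie outside the unit circle, i.e. |z| > 1 for every root.
Set 1 + (-0.907) z + (-0.28) z^2 = 0, i.e. a z^2 + b z + c = 0 with a = -0.28, b = -0.907, c = 1.
Discriminant D = b^2 - 4ac = (-0.907)^2 - 4*(-0.28)*1 = 0.822649 - (-1.12) = 1.942649.
D >= 0, so the roots are real: z = (-b +/- sqrt(D)) / (2a) = (0.907 +/- 1.393789) / (-0.56).
  z_1 = (0.907 + 1.393789) / (-0.56) = -4.1086,   |z_1| = 4.1086.
  z_2 = (0.907 - 1.393789) / (-0.56) = 0.8693,   |z_2| = 0.8693.
Moduli of all roots: 4.1086, 0.8693.
All moduli strictly greater than 1? No.
Verdict: Not stationary.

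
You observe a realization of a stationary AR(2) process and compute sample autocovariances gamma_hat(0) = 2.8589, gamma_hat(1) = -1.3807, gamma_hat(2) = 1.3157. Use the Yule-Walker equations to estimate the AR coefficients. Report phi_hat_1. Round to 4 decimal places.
\hat\phi_{1} = -0.3400

The Yule-Walker equations for an AR(p) process read, in matrix form,
  Gamma_p phi = r_p,   with   (Gamma_p)_{ij} = gamma(|i - j|),
                       (r_p)_i = gamma(i),   i,j = 1..p.
Substitute the sample gammas (Toeplitz matrix and right-hand side of size 2):
  Gamma_p = [[2.8589, -1.3807], [-1.3807, 2.8589]]
  r_p     = [-1.3807, 1.3157]
Written out:
  2.8589 phi_1 - 1.3807 phi_2 = -1.3807
  -1.3807 phi_1 + 2.8589 phi_2 = 1.3157
Solve by Cramer's rule:
  det = gamma(0)^2 - gamma(1)^2 = (2.8589)^2 - (-1.3807)^2 = 8.17330921 - 1.90633249 = 6.26697672
  phi_hat_1 = [gamma(1) gamma(0) - gamma(1) gamma(2)] / det = [(-1.3807)(2.8589) - (-1.3807)(1.3157)] / 6.26697672 = -2.13069624 / 6.26697672 = -0.34
  phi_hat_2 = [gamma(0) gamma(2) - gamma(1)^2] / det = [(2.8589)(1.3157) - (-1.3807)^2] / 6.26697672 = 1.85512224 / 6.26697672 = 0.296
So phi_hat = [-0.3400, 0.2960].
Therefore phi_hat_1 = -0.3400.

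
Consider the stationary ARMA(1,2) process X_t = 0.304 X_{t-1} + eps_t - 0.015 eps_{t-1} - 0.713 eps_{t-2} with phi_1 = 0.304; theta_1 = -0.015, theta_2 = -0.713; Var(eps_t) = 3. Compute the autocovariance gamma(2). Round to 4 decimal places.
\gamma(2) = -1.9208

Multiply the model equation by X_{t-k} and take expectations. With theta_0 = psi_0 = 1 and psi_j the MA(infinity) weights, this gives
  gamma(k) - sum_i phi_i gamma(k-i) = c_k,
  c_k = sigma^2 * sum_{j=k..q} theta_j psi_{j-k}   (c_k = 0 for k > q),
using gamma(-m) = gamma(m).
psi-weights needed (psi_j = theta_j + sum_i phi_i psi_{j-i}):
  psi_1 = theta_1 + phi_1 = -0.015 + (0.304) = 0.289
  psi_2 = theta_2 + phi_1 psi_1 = -0.713 + (0.304)(0.289) = -0.625144
Right-hand sides:
  c_0 = sigma^2 (1 + theta_1 psi_1 + theta_2 psi_2) = 3 * (1 + (-0.015)(0.289) + (-0.713)(-0.625144)) = 3 * 1.441393 = 4.324178
  c_1 = sigma^2 (theta_1 + theta_2 psi_1) = 3 * (-0.015 + (-0.713)(0.289)) = -0.663171
  c_2 = sigma^2 theta_2 = 3 * (-0.713) = -2.139
Equations for k = 0 and k = 1 (AR order 1):
  gamma(0) = phi_1 gamma(1) + c_0
  gamma(1) = phi_1 gamma(0) + c_1
Substituting the second into the first: gamma(0) (1 - phi_1^2) = c_0 + phi_1 c_1, so
  gamma(0) = (c_0 + phi_1 c_1) / (1 - phi_1^2) = (4.324178 + (0.304)(-0.663171)) / (1 - (0.304)^2) = 4.122574 / 0.907584 = 4.542361.
  gamma(1) = phi_1 gamma(0) + c_1 = (0.304)(4.542361) + (-0.663171) = 0.717707.
For k = 2: gamma(2) = phi_1 gamma(1) + c_2
  = (0.304)(0.717707) + (-2.139) = -1.920817.
Therefore gamma(2) = -1.9208 (to 4 decimal places).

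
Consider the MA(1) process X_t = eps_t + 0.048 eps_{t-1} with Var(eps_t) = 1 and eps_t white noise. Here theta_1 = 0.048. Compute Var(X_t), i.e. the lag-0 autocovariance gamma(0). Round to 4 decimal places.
\gamma(0) = 1.0023

For an MA(q) process X_t = eps_t + sum_i theta_i eps_{t-i} with
Var(eps_t) = sigma^2, the variance is
  gamma(0) = sigma^2 * (1 + sum_i theta_i^2).
  sum_i theta_i^2 = (0.048)^2 = 0.002304.
  gamma(0) = 1 * (1 + 0.002304) = 1 * 1.002304 = 1.002304, which rounds to 1.0023.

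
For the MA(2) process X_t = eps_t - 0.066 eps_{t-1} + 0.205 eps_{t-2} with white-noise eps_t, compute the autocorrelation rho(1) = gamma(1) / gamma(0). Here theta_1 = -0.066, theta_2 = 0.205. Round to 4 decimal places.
\rho(1) = -0.0760

For an MA(q) process with theta_0 = 1, the autocovariance is
  gamma(k) = sigma^2 * sum_{i=0..q-k} theta_i * theta_{i+k},
and rho(k) = gamma(k) / gamma(0). Sigma^2 cancels.
  numerator   = (1)*(-0.066) + (-0.066)*(0.205) = -0.07953.
  denominator = (1)^2 + (-0.066)^2 + (0.205)^2 = 1.046381.
  rho(1) = -0.07953 / 1.046381 = -0.0760.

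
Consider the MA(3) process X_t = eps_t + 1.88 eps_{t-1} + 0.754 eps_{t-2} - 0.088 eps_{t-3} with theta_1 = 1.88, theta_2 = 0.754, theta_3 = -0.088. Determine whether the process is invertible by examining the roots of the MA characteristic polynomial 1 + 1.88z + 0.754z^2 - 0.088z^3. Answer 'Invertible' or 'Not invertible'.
\text{Not invertible}

The MA(q) characteristic polynomial is P(z) = 1 + 1.88z + 0.754z^2 - 0.088z^3.
Invertibility requires all roots to lie outside the unit circle, i.e. |z| > 1 for every root.
Degree 3: look for a simple real root z0 first, then factor out (1 - z/z0) and solve the remaining quadratic.
Testing z0 = -1.25: P(-1.25) = 1 + (1.88)(-1.25) + (0.754)(-1.25)^2 + (-0.088)(-1.25)^3
  = 1 + (-2.35) + (1.178125) + (0.171875) = 0.  So z_0 = -1.25 is a root, |z_0| = 1.25.
Divide out the factor (1 + 0.8 z) = (1 - z/z0) (since 1/z0 = -0.8):
  P(z) = (1 + 0.8 z)(1 + (1.08) z + (-0.11) z^2)
  [check: z-coef 1.08 - (-0.8) = 1.88; z^2-coef -0.11 - (-0.8)(1.08) = 0.754; z^3-coef -(-0.8)(-0.11) = -0.088.]
Remaining roots from the quadratic factor 1 + (1.08) z + (-0.11) z^2:
  Set 1 + (1.08) z + (-0.11) z^2 = 0, i.e. a z^2 + b z + c = 0 with a = -0.11, b = 1.08, c = 1.
  Discriminant D = b^2 - 4ac = (1.08)^2 - 4*(-0.11)*1 = 1.1664 - (-0.44) = 1.6064.
  D >= 0, so the roots are real: z = (-b +/- sqrt(D)) / (2a) = (-1.08 +/- 1.267438) / (-0.22).
    z_1 = (-1.08 + 1.267438) / (-0.22) = -0.852,   |z_1| = 0.852.
    z_2 = (-1.08 - 1.267438) / (-0.22) = 10.6702,   |z_2| = 10.6702.
Moduli of all roots: 1.2500, 0.8520, 10.6702.
All moduli strictly greater than 1? No.
Verdict: Not invertible.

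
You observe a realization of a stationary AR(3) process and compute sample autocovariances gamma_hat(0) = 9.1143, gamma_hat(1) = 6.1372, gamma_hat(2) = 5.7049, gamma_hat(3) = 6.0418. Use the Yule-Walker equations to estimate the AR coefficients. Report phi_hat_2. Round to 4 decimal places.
\hat\phi_{2} = 0.1640

The Yule-Walker equations for an AR(p) process read, in matrix form,
  Gamma_p phi = r_p,   with   (Gamma_p)_{ij} = gamma(|i - j|),
                       (r_p)_i = gamma(i),   i,j = 1..p.
Substitute the sample gammas (Toeplitz matrix and right-hand side of size 3):
  Gamma_p = [[9.1143, 6.1372, 5.7049], [6.1372, 9.1143, 6.1372], [5.7049, 6.1372, 9.1143]]
  r_p     = [6.1372, 5.7049, 6.0418]
Written out (R1..R3):
  (R1) 9.1143 phi_1 + 6.1372 phi_2 + 5.7049 phi_3 = 6.1372
  (R2) 6.1372 phi_1 + 9.1143 phi_2 + 6.1372 phi_3 = 5.7049
  (R3) 5.7049 phi_1 + 6.1372 phi_2 + 9.1143 phi_3 = 6.0418
Gaussian elimination:
  R2 <- R2 - (6.1372/9.1143) R1 = R2 - (0.673359) R1:  4.981758 phi_2 + 2.295752 phi_3 = 1.572358
  R3 <- R3 - (5.7049/9.1143) R1 = R3 - (0.625928) R1:  2.295752 phi_2 + 5.543441 phi_3 = 2.200352
  R3 <- R3 - (2.295752/4.981758) R2 = R3 - (0.460832) R2:  4.485486 phi_3 = 1.475759
Back-substitution:
  phi_hat_3 = 1.475759 / 4.485486 = 0.329008
  phi_hat_2 = (1.572358 - (2.295752)(0.329008)) / 4.981758 = 0.164006
  phi_hat_1 = (6.1372 - (6.1372)(0.164006) - (5.7049)(0.329008)) / 9.1143 = 0.356989
So phi_hat = [0.3570, 0.1640, 0.3290].
Therefore phi_hat_2 = 0.1640.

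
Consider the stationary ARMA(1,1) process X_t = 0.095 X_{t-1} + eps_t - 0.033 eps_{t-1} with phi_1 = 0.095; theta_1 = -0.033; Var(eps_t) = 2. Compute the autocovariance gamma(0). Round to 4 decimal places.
\gamma(0) = 2.0078

Multiply the model equation by X_{t-k} and take expectations. With theta_0 = psi_0 = 1 and psi_j the MA(infinity) weights, this gives
  gamma(k) - sum_i phi_i gamma(k-i) = c_k,
  c_k = sigma^2 * sum_{j=k..q} theta_j psi_{j-k}   (c_k = 0 for k > q),
using gamma(-m) = gamma(m).
psi-weights needed (psi_j = theta_j + sum_i phi_i psi_{j-i}):
  psi_1 = theta_1 + phi_1 = -0.033 + (0.095) = 0.062
Right-hand sides:
  c_0 = sigma^2 (1 + theta_1 psi_1) = 2 * (1 + (-0.033)(0.062)) = 2 * 0.997954 = 1.995908
  c_1 = sigma^2 theta_1 = 2 * (-0.033) = -0.066
  c_2 = 0
Equations for k = 0 and k = 1 (AR order 1):
  gamma(0) = phi_1 gamma(1) + c_0
  gamma(1) = phi_1 gamma(0) + c_1
Substituting the second into the first: gamma(0) (1 - phi_1^2) = c_0 + phi_1 c_1, so
  gamma(0) = (c_0 + phi_1 c_1) / (1 - phi_1^2) = (1.995908 + (0.095)(-0.066)) / (1 - (0.095)^2) = 1.989638 / 0.990975 = 2.007758.
Therefore gamma(0) = 2.0078 (to 4 decimal places).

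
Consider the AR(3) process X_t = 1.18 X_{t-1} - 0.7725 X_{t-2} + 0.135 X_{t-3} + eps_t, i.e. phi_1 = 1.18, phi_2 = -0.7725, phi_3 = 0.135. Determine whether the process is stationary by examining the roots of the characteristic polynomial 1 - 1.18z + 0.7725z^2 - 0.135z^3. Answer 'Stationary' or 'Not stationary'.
\text{Stationary}

The AR(p) characteristic polynomial is P(z) = 1 - 1.18z + 0.7725z^2 - 0.135z^3.
Stationarity requires all roots to lie outside the unit circle, i.e. |z| > 1 for every root.
Degree 3: look for a simple real root z0 first, then factor out (1 - z/z0) and solve the remaining quadratic.
Testing z0 = 4: P(4) = 1 + (-1.18)(4) + (0.7725)(4)^2 + (-0.135)(4)^3
  = 1 + (-4.72) + (12.36) + (-8.64) = 0.  So z_0 = 4 is a root, |z_0| = 4.
Divide out the factor (1 - 0.25 z) = (1 - z/z0) (since 1/z0 = 0.25):
  P(z) = (1 - 0.25 z)(1 + (-0.93) z + (0.54) z^2)
  [check: z-coef -0.93 - (0.25) = -1.18; z^2-coef 0.54 - (0.25)(-0.93) = 0.7725; z^3-coef -(0.25)(0.54) = -0.135.]
Remaining roots from the quadratic factor 1 + (-0.93) z + (0.54) z^2:
  Set 1 + (-0.93) z + (0.54) z^2 = 0, i.e. a z^2 + b z + c = 0 with a = 0.54, b = -0.93, c = 1.
  Discriminant D = b^2 - 4ac = (-0.93)^2 - 4*(0.54)*1 = 0.8649 - (2.16) = -1.2951.
  D < 0, so the roots are the complex-conjugate pair z = (-b +/- i sqrt(-D)) / (2a) = 0.8611 +/- 1.0537i.
  For a conjugate pair |z|^2 = z * conj(z) = (product of roots) = c/a = 1/(0.54) = 1.851852, so |z| = sqrt(1.851852) = 1.3608 for both roots.
Moduli of all roots: 4.0000, 1.3608, 1.3608.
All moduli strictly greater than 1? Yes.
Verdict: Stationary.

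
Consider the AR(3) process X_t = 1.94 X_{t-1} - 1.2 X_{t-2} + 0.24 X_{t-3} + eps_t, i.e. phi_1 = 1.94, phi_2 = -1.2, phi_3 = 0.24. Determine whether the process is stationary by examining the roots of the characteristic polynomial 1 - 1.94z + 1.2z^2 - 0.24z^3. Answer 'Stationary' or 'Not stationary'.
\text{Stationary}

The AR(p) characteristic polynomial is P(z) = 1 - 1.94z + 1.2z^2 - 0.24z^3.
Stationarity requires all roots to lie outside the unit circle, i.e. |z| > 1 for every root.
Degree 3: look for a simple real root z0 first, then factor out (1 - z/z0) and solve the remaining quadratic.
Testing z0 = 2: P(2) = 1 + (-1.94)(2) + (1.2)(2)^2 + (-0.24)(2)^3
  = 1 + (-3.88) + (4.8) + (-1.92) = 0.  So z_0 = 2 is a root, |z_0| = 2.
Divide out the factor (1 - 0.5 z) = (1 - z/z0) (since 1/z0 = 0.5):
  P(z) = (1 - 0.5 z)(1 + (-1.44) z + (0.48) z^2)
  [check: z-coef -1.44 - (0.5) = -1.94; z^2-coef 0.48 - (0.5)(-1.44) = 1.2; z^3-coef -(0.5)(0.48) = -0.24.]
Remaining roots from the quadratic factor 1 + (-1.44) z + (0.48) z^2:
  Set 1 + (-1.44) z + (0.48) z^2 = 0, i.e. a z^2 + b z + c = 0 with a = 0.48, b = -1.44, c = 1.
  Discriminant D = b^2 - 4ac = (-1.44)^2 - 4*(0.48)*1 = 2.0736 - (1.92) = 0.1536.
  D >= 0, so the roots are real: z = (-b +/- sqrt(D)) / (2a) = (1.44 +/- 0.391918) / (0.96).
    z_1 = (1.44 + 0.391918) / (0.96) = 1.9082,   |z_1| = 1.9082.
    z_2 = (1.44 - 0.391918) / (0.96) = 1.0918,   |z_2| = 1.0918.
Moduli of all roots: 2.0000, 1.9082, 1.0918.
All moduli strictly greater than 1? Yes.
Verdict: Stationary.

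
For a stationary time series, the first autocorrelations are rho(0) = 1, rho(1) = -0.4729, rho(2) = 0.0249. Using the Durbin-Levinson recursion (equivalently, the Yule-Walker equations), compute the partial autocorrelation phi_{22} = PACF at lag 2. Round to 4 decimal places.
\phi_{22} = -0.2560

The PACF at lag k is phi_{kk}, the last component of the solution
to the Yule-Walker system G_k phi = r_k where
  (G_k)_{ij} = rho(|i - j|), (r_k)_i = rho(i), i,j = 1..k.
Equivalently, Durbin-Levinson gives phi_{kk} iteratively:
  phi_{11} = rho(1)
  phi_{kk} = [rho(k) - sum_{j=1..k-1} phi_{k-1,j} rho(k-j)]
            / [1 - sum_{j=1..k-1} phi_{k-1,j} rho(j)],
  phi_{k,j} = phi_{k-1,j} - phi_{kk} phi_{k-1,k-j},  j = 1..k-1.
Step k = 1:
  phi_11 = rho(1) = -0.4729.
Step k = 2:
  phi_22 = [rho(2) - phi_11 rho(1)] / [1 - phi_11 rho(1)] = [0.0249 - (-0.4729)(-0.4729)] / [1 - (-0.4729)(-0.4729)]
         = -0.19873441 / 0.77636559 = -0.256.
Therefore phi_{22} = -0.2560.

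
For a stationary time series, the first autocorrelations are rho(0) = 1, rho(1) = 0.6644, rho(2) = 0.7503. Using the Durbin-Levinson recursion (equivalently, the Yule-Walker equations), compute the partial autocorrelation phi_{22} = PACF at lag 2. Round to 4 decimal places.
\phi_{22} = 0.5530

The PACF at lag k is phi_{kk}, the last component of the solution
to the Yule-Walker system G_k phi = r_k where
  (G_k)_{ij} = rho(|i - j|), (r_k)_i = rho(i), i,j = 1..k.
Equivalently, Durbin-Levinson gives phi_{kk} iteratively:
  phi_{11} = rho(1)
  phi_{kk} = [rho(k) - sum_{j=1..k-1} phi_{k-1,j} rho(k-j)]
            / [1 - sum_{j=1..k-1} phi_{k-1,j} rho(j)],
  phi_{k,j} = phi_{k-1,j} - phi_{kk} phi_{k-1,k-j},  j = 1..k-1.
Step k = 1:
  phi_11 = rho(1) = 0.6644.
Step k = 2:
  phi_22 = [rho(2) - phi_11 rho(1)] / [1 - phi_11 rho(1)] = [0.7503 - (0.6644)(0.6644)] / [1 - (0.6644)(0.6644)]
         = 0.30887264 / 0.55857264 = 0.553.
Therefore phi_{22} = 0.5530.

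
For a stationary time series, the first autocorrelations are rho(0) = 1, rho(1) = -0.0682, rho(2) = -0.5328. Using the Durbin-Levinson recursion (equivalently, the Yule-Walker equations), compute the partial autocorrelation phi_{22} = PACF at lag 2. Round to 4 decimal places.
\phi_{22} = -0.5400

The PACF at lag k is phi_{kk}, the last component of the solution
to the Yule-Walker system G_k phi = r_k where
  (G_k)_{ij} = rho(|i - j|), (r_k)_i = rho(i), i,j = 1..k.
Equivalently, Durbin-Levinson gives phi_{kk} iteratively:
  phi_{11} = rho(1)
  phi_{kk} = [rho(k) - sum_{j=1..k-1} phi_{k-1,j} rho(k-j)]
            / [1 - sum_{j=1..k-1} phi_{k-1,j} rho(j)],
  phi_{k,j} = phi_{k-1,j} - phi_{kk} phi_{k-1,k-j},  j = 1..k-1.
Step k = 1:
  phi_11 = rho(1) = -0.0682.
Step k = 2:
  phi_22 = [rho(2) - phi_11 rho(1)] / [1 - phi_11 rho(1)] = [-0.5328 - (-0.0682)(-0.0682)] / [1 - (-0.0682)(-0.0682)]
         = -0.53745124 / 0.99534876 = -0.54.
Therefore phi_{22} = -0.5400.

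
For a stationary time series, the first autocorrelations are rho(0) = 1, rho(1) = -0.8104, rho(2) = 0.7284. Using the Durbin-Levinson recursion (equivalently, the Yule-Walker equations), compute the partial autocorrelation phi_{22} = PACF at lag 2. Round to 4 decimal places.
\phi_{22} = 0.2087

The PACF at lag k is phi_{kk}, the last component of the solution
to the Yule-Walker system G_k phi = r_k where
  (G_k)_{ij} = rho(|i - j|), (r_k)_i = rho(i), i,j = 1..k.
Equivalently, Durbin-Levinson gives phi_{kk} iteratively:
  phi_{11} = rho(1)
  phi_{kk} = [rho(k) - sum_{j=1..k-1} phi_{k-1,j} rho(k-j)]
            / [1 - sum_{j=1..k-1} phi_{k-1,j} rho(j)],
  phi_{k,j} = phi_{k-1,j} - phi_{kk} phi_{k-1,k-j},  j = 1..k-1.
Step k = 1:
  phi_11 = rho(1) = -0.8104.
Step k = 2:
  phi_22 = [rho(2) - phi_11 rho(1)] / [1 - phi_11 rho(1)] = [0.7284 - (-0.8104)(-0.8104)] / [1 - (-0.8104)(-0.8104)]
         = 0.07165184 / 0.34325184 = 0.2087.
Therefore phi_{22} = 0.2087.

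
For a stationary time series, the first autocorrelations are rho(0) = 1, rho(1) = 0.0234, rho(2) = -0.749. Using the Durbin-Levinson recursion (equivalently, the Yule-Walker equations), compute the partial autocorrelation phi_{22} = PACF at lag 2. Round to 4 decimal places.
\phi_{22} = -0.7500

The PACF at lag k is phi_{kk}, the last component of the solution
to the Yule-Walker system G_k phi = r_k where
  (G_k)_{ij} = rho(|i - j|), (r_k)_i = rho(i), i,j = 1..k.
Equivalently, Durbin-Levinson gives phi_{kk} iteratively:
  phi_{11} = rho(1)
  phi_{kk} = [rho(k) - sum_{j=1..k-1} phi_{k-1,j} rho(k-j)]
            / [1 - sum_{j=1..k-1} phi_{k-1,j} rho(j)],
  phi_{k,j} = phi_{k-1,j} - phi_{kk} phi_{k-1,k-j},  j = 1..k-1.
Step k = 1:
  phi_11 = rho(1) = 0.0234.
Step k = 2:
  phi_22 = [rho(2) - phi_11 rho(1)] / [1 - phi_11 rho(1)] = [-0.749 - (0.0234)(0.0234)] / [1 - (0.0234)(0.0234)]
         = -0.74954756 / 0.99945244 = -0.75.
Therefore phi_{22} = -0.7500.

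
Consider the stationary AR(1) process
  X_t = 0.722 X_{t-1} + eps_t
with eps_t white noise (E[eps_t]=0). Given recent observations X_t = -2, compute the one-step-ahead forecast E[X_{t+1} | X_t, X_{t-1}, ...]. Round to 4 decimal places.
E[X_{t+1} \mid \mathcal F_t] = -1.4440

For an AR(p) model X_t = c + sum_i phi_i X_{t-i} + eps_t, the
one-step-ahead conditional mean is
  E[X_{t+1} | X_t, ...] = c + sum_i phi_i X_{t+1-i}.
Substitute known values:
  E[X_{t+1} | ...] = (0.722) * (-2)
                   = -1.4440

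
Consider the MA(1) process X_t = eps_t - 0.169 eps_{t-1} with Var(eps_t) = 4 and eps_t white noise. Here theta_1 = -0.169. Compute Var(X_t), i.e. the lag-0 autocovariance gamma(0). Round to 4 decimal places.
\gamma(0) = 4.1142

For an MA(q) process X_t = eps_t + sum_i theta_i eps_{t-i} with
Var(eps_t) = sigma^2, the variance is
  gamma(0) = sigma^2 * (1 + sum_i theta_i^2).
  sum_i theta_i^2 = (-0.169)^2 = 0.028561.
  gamma(0) = 4 * (1 + 0.028561) = 4 * 1.028561 = 4.114244, which rounds to 4.1142.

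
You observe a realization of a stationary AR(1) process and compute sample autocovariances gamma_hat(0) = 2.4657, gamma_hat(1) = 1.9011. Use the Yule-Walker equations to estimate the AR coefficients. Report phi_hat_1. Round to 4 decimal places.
\hat\phi_{1} = 0.7710

The Yule-Walker equations for an AR(p) process read, in matrix form,
  Gamma_p phi = r_p,   with   (Gamma_p)_{ij} = gamma(|i - j|),
                       (r_p)_i = gamma(i),   i,j = 1..p.
Substitute the sample gammas (Toeplitz matrix and right-hand side of size 1):
  Gamma_p = [[2.4657]]
  r_p     = [1.9011]
With p = 1 this is the single equation gamma(0) phi_1 = gamma(1):
  phi_hat_1 = gamma(1) / gamma(0) = 1.9011 / 2.4657 = 0.7710.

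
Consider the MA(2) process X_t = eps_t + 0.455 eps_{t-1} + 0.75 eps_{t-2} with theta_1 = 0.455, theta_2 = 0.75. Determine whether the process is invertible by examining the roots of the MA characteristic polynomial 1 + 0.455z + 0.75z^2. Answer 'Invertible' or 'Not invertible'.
\text{Invertible}

The MA(q) characteristic polynomial is P(z) = 1 + 0.455z + 0.75z^2.
Invertibility requires all roots to lie outside the unit circle, i.e. |z| > 1 for every root.
Set 1 + (0.455) z + (0.75) z^2 = 0, i.e. a z^2 + b z + c = 0 with a = 0.75, b = 0.455, c = 1.
Discriminant D = b^2 - 4ac = (0.455)^2 - 4*(0.75)*1 = 0.207025 - (3) = -2.792975.
D < 0, so the roots are the complex-conjugate pair z = (-b +/- i sqrt(-D)) / (2a) = -0.3033 +/- 1.1141i.
For a conjugate pair |z|^2 = z * conj(z) = (product of roots) = c/a = 1/(0.75) = 1.333333, so |z| = sqrt(1.333333) = 1.1547 for both roots.
Moduli of all roots: 1.1547, 1.1547.
All moduli strictly greater than 1? Yes.
Verdict: Invertible.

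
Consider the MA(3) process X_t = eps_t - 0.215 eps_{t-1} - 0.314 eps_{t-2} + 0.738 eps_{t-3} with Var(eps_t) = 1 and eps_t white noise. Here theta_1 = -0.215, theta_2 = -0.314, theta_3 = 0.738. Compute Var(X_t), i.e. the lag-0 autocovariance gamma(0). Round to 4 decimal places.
\gamma(0) = 1.6895

For an MA(q) process X_t = eps_t + sum_i theta_i eps_{t-i} with
Var(eps_t) = sigma^2, the variance is
  gamma(0) = sigma^2 * (1 + sum_i theta_i^2).
  sum_i theta_i^2 = (-0.215)^2 + (-0.314)^2 + (0.738)^2 = 0.046225 + 0.098596 + 0.544644 = 0.689465.
  gamma(0) = 1 * (1 + 0.689465) = 1 * 1.689465 = 1.689465, which rounds to 1.6895.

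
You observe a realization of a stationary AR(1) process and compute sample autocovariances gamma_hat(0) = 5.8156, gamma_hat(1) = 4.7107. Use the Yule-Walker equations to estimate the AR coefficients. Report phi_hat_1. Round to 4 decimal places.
\hat\phi_{1} = 0.8100

The Yule-Walker equations for an AR(p) process read, in matrix form,
  Gamma_p phi = r_p,   with   (Gamma_p)_{ij} = gamma(|i - j|),
                       (r_p)_i = gamma(i),   i,j = 1..p.
Substitute the sample gammas (Toeplitz matrix and right-hand side of size 1):
  Gamma_p = [[5.8156]]
  r_p     = [4.7107]
With p = 1 this is the single equation gamma(0) phi_1 = gamma(1):
  phi_hat_1 = gamma(1) / gamma(0) = 4.7107 / 5.8156 = 0.8100.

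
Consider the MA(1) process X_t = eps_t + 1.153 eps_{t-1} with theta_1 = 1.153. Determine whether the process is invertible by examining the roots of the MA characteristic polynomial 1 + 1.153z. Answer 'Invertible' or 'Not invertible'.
\text{Not invertible}

The MA(q) characteristic polynomial is P(z) = 1 + 1.153z.
Invertibility requires all roots to lie outside the unit circle, i.e. |z| > 1 for every root.
This is linear in z: 1 + (1.153) z = 0  =>  z = -1/(1.153) = -0.867303,  |z| = 0.867303.
Moduli of all roots: 0.8673.
All moduli strictly greater than 1? No.
Verdict: Not invertible.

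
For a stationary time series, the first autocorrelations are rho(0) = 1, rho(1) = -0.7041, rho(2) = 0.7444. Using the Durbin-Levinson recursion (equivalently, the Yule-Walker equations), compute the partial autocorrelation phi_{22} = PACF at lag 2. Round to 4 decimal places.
\phi_{22} = 0.4931

The PACF at lag k is phi_{kk}, the last component of the solution
to the Yule-Walker system G_k phi = r_k where
  (G_k)_{ij} = rho(|i - j|), (r_k)_i = rho(i), i,j = 1..k.
Equivalently, Durbin-Levinson gives phi_{kk} iteratively:
  phi_{11} = rho(1)
  phi_{kk} = [rho(k) - sum_{j=1..k-1} phi_{k-1,j} rho(k-j)]
            / [1 - sum_{j=1..k-1} phi_{k-1,j} rho(j)],
  phi_{k,j} = phi_{k-1,j} - phi_{kk} phi_{k-1,k-j},  j = 1..k-1.
Step k = 1:
  phi_11 = rho(1) = -0.7041.
Step k = 2:
  phi_22 = [rho(2) - phi_11 rho(1)] / [1 - phi_11 rho(1)] = [0.7444 - (-0.7041)(-0.7041)] / [1 - (-0.7041)(-0.7041)]
         = 0.24864319 / 0.50424319 = 0.4931.
Therefore phi_{22} = 0.4931.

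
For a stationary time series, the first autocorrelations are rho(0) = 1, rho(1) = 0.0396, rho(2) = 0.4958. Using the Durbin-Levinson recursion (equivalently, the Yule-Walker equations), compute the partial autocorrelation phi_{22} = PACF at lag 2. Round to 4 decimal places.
\phi_{22} = 0.4950

The PACF at lag k is phi_{kk}, the last component of the solution
to the Yule-Walker system G_k phi = r_k where
  (G_k)_{ij} = rho(|i - j|), (r_k)_i = rho(i), i,j = 1..k.
Equivalently, Durbin-Levinson gives phi_{kk} iteratively:
  phi_{11} = rho(1)
  phi_{kk} = [rho(k) - sum_{j=1..k-1} phi_{k-1,j} rho(k-j)]
            / [1 - sum_{j=1..k-1} phi_{k-1,j} rho(j)],
  phi_{k,j} = phi_{k-1,j} - phi_{kk} phi_{k-1,k-j},  j = 1..k-1.
Step k = 1:
  phi_11 = rho(1) = 0.0396.
Step k = 2:
  phi_22 = [rho(2) - phi_11 rho(1)] / [1 - phi_11 rho(1)] = [0.4958 - (0.0396)(0.0396)] / [1 - (0.0396)(0.0396)]
         = 0.49423184 / 0.99843184 = 0.495.
Therefore phi_{22} = 0.4950.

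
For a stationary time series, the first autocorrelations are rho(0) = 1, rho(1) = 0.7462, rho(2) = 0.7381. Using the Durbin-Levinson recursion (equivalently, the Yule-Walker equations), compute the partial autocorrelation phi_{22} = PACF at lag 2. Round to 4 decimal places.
\phi_{22} = 0.4091

The PACF at lag k is phi_{kk}, the last component of the solution
to the Yule-Walker system G_k phi = r_k where
  (G_k)_{ij} = rho(|i - j|), (r_k)_i = rho(i), i,j = 1..k.
Equivalently, Durbin-Levinson gives phi_{kk} iteratively:
  phi_{11} = rho(1)
  phi_{kk} = [rho(k) - sum_{j=1..k-1} phi_{k-1,j} rho(k-j)]
            / [1 - sum_{j=1..k-1} phi_{k-1,j} rho(j)],
  phi_{k,j} = phi_{k-1,j} - phi_{kk} phi_{k-1,k-j},  j = 1..k-1.
Step k = 1:
  phi_11 = rho(1) = 0.7462.
Step k = 2:
  phi_22 = [rho(2) - phi_11 rho(1)] / [1 - phi_11 rho(1)] = [0.7381 - (0.7462)(0.7462)] / [1 - (0.7462)(0.7462)]
         = 0.18128556 / 0.44318556 = 0.4091.
Therefore phi_{22} = 0.4091.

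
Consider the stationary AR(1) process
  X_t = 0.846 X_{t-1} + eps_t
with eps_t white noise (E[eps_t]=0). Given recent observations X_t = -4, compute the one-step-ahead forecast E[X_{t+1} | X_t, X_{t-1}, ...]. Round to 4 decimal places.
E[X_{t+1} \mid \mathcal F_t] = -3.3840

For an AR(p) model X_t = c + sum_i phi_i X_{t-i} + eps_t, the
one-step-ahead conditional mean is
  E[X_{t+1} | X_t, ...] = c + sum_i phi_i X_{t+1-i}.
Substitute known values:
  E[X_{t+1} | ...] = (0.846) * (-4)
                   = -3.3840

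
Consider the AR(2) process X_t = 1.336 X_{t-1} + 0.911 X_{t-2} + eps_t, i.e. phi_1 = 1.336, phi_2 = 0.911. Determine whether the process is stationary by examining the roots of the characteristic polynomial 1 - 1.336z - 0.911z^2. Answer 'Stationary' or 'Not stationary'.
\text{Not stationary}

The AR(p) characteristic polynomial is P(z) = 1 - 1.336z - 0.911z^2.
Stationarity requires all roots to lie outside the unit circle, i.e. |z| > 1 for every root.
Set 1 + (-1.336) z + (-0.911) z^2 = 0, i.e. a z^2 + b z + c = 0 with a = -0.911, b = -1.336, c = 1.
Discriminant D = b^2 - 4ac = (-1.336)^2 - 4*(-0.911)*1 = 1.784896 - (-3.644) = 5.428896.
D >= 0, so the roots are real: z = (-b +/- sqrt(D)) / (2a) = (1.336 +/- 2.329999) / (-1.822).
  z_1 = (1.336 + 2.329999) / (-1.822) = -2.0121,   |z_1| = 2.0121.
  z_2 = (1.336 - 2.329999) / (-1.822) = 0.5456,   |z_2| = 0.5456.
Moduli of all roots: 2.0121, 0.5456.
All moduli strictly greater than 1? No.
Verdict: Not stationary.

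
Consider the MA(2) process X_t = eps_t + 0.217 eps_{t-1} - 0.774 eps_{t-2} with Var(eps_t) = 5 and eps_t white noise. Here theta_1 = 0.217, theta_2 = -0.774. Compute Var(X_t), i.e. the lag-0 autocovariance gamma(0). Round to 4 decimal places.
\gamma(0) = 8.2308

For an MA(q) process X_t = eps_t + sum_i theta_i eps_{t-i} with
Var(eps_t) = sigma^2, the variance is
  gamma(0) = sigma^2 * (1 + sum_i theta_i^2).
  sum_i theta_i^2 = (0.217)^2 + (-0.774)^2 = 0.047089 + 0.599076 = 0.646165.
  gamma(0) = 5 * (1 + 0.646165) = 5 * 1.646165 = 8.230825, which rounds to 8.2308.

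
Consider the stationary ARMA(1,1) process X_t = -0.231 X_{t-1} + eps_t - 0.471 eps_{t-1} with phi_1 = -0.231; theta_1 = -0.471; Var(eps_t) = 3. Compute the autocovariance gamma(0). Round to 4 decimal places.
\gamma(0) = 4.5617

Multiply the model equation by X_{t-k} and take expectations. With theta_0 = psi_0 = 1 and psi_j the MA(infinity) weights, this gives
  gamma(k) - sum_i phi_i gamma(k-i) = c_k,
  c_k = sigma^2 * sum_{j=k..q} theta_j psi_{j-k}   (c_k = 0 for k > q),
using gamma(-m) = gamma(m).
psi-weights needed (psi_j = theta_j + sum_i phi_i psi_{j-i}):
  psi_1 = theta_1 + phi_1 = -0.471 + (-0.231) = -0.702
Right-hand sides:
  c_0 = sigma^2 (1 + theta_1 psi_1) = 3 * (1 + (-0.471)(-0.702)) = 3 * 1.330642 = 3.991926
  c_1 = sigma^2 theta_1 = 3 * (-0.471) = -1.413
  c_2 = 0
Equations for k = 0 and k = 1 (AR order 1):
  gamma(0) = phi_1 gamma(1) + c_0
  gamma(1) = phi_1 gamma(0) + c_1
Substituting the second into the first: gamma(0) (1 - phi_1^2) = c_0 + phi_1 c_1, so
  gamma(0) = (c_0 + phi_1 c_1) / (1 - phi_1^2) = (3.991926 + (-0.231)(-1.413)) / (1 - (-0.231)^2) = 4.318329 / 0.946639 = 4.561748.
Therefore gamma(0) = 4.5617 (to 4 decimal places).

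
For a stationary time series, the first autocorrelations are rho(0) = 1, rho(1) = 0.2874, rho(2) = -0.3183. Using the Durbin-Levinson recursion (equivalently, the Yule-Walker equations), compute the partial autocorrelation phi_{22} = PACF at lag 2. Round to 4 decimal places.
\phi_{22} = -0.4370

The PACF at lag k is phi_{kk}, the last component of the solution
to the Yule-Walker system G_k phi = r_k where
  (G_k)_{ij} = rho(|i - j|), (r_k)_i = rho(i), i,j = 1..k.
Equivalently, Durbin-Levinson gives phi_{kk} iteratively:
  phi_{11} = rho(1)
  phi_{kk} = [rho(k) - sum_{j=1..k-1} phi_{k-1,j} rho(k-j)]
            / [1 - sum_{j=1..k-1} phi_{k-1,j} rho(j)],
  phi_{k,j} = phi_{k-1,j} - phi_{kk} phi_{k-1,k-j},  j = 1..k-1.
Step k = 1:
  phi_11 = rho(1) = 0.2874.
Step k = 2:
  phi_22 = [rho(2) - phi_11 rho(1)] / [1 - phi_11 rho(1)] = [-0.3183 - (0.2874)(0.2874)] / [1 - (0.2874)(0.2874)]
         = -0.40089876 / 0.91740124 = -0.437.
Therefore phi_{22} = -0.4370.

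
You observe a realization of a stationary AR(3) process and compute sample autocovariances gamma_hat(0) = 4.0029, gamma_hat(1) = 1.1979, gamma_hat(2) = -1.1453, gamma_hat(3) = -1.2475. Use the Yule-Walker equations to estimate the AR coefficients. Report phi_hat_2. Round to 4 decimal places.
\hat\phi_{2} = -0.3750

The Yule-Walker equations for an AR(p) process read, in matrix form,
  Gamma_p phi = r_p,   with   (Gamma_p)_{ij} = gamma(|i - j|),
                       (r_p)_i = gamma(i),   i,j = 1..p.
Substitute the sample gammas (Toeplitz matrix and right-hand side of size 3):
  Gamma_p = [[4.0029, 1.1979, -1.1453], [1.1979, 4.0029, 1.1979], [-1.1453, 1.1979, 4.0029]]
  r_p     = [1.1979, -1.1453, -1.2475]
Written out (R1..R3):
  (R1) 4.0029 phi_1 + 1.1979 phi_2 - 1.1453 phi_3 = 1.1979
  (R2) 1.1979 phi_1 + 4.0029 phi_2 + 1.1979 phi_3 = -1.1453
  (R3) -1.1453 phi_1 + 1.1979 phi_2 + 4.0029 phi_3 = -1.2475
Gaussian elimination:
  R2 <- R2 - (1.1979/4.0029) R1 = R2 - (0.299258) R1:  3.644419 phi_2 + 1.54064 phi_3 = -1.503781
  R3 <- R3 - (-1.1453/4.0029) R1 = R3 - (-0.286118) R1:  1.54064 phi_2 + 3.67521 phi_3 = -0.90476
  R3 <- R3 - (1.54064/3.644419) R2 = R3 - (0.42274) R2:  3.02392 phi_3 = -0.269052
Back-substitution:
  phi_hat_3 = -0.269052 / 3.02392 = -0.088975
  phi_hat_2 = (-1.503781 - (1.54064)(-0.088975)) / 3.644419 = -0.375013
  phi_hat_1 = (1.1979 - (1.1979)(-0.375013) - (-1.1453)(-0.088975)) / 4.0029 = 0.386026
So phi_hat = [0.3860, -0.3750, -0.0890].
Therefore phi_hat_2 = -0.3750.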